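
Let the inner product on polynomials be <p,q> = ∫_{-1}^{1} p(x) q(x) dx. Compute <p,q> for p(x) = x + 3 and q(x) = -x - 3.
<p,q> = -56/3

Expand the product: p(x)·q(x) = -x^2 - 6*x - 9.
∫_{-1}^{1} of each monomial x^k gives [2/(k+1) if k even, 0 if k odd]. Integrating term-by-term (or equivalently evaluating the antiderivative F(x) = -x^3/3 - 3*x^2 - 9*x at the endpoints):
  F(1) − F(−1) = -37/3 − (19/3) = -56/3.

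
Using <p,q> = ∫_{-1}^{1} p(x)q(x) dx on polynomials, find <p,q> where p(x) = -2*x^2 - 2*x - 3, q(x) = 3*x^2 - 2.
<p,q> = 94/15

Expand the product: p(x)·q(x) = -6*x^4 - 6*x^3 - 5*x^2 + 4*x + 6.
∫_{-1}^{1} of each monomial x^k gives [2/(k+1) if k even, 0 if k odd]. Integrating term-by-term (or equivalently evaluating the antiderivative F(x) = -6*x^5/5 - 3*x^4/2 - 5*x^3/3 + 2*x^2 + 6*x at the endpoints):
  F(1) − F(−1) = 109/30 − (-79/30) = 94/15.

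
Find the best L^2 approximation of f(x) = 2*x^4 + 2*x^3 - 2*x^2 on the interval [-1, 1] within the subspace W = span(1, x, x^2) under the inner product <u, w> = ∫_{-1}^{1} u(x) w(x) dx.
g(x) = -2*x^2/7 + 6*x/5 - 6/35

The best approximation g ∈ W is the orthogonal projection of f onto W. Writing g = a_0 + a_1 x + a_2 x^2, the coefficients solve the normal equations G · a = b where
  G_{ij} = <φ_i, φ_j> and b_i = <f, φ_i>, with φ_0 = 1, φ_1 = x, φ_2 = x^2.
G =
  [2, 0, 2/3]
  [0, 2/3, 0]
  [2/3, 0, 2/5],
b = (-8/15, 4/5, -8/35).
Solving gives a_0 = -6/35, a_1 = 6/5, a_2 = -2/7, so
  g(x) = -2*x^2/7 + 6*x/5 - 6/35.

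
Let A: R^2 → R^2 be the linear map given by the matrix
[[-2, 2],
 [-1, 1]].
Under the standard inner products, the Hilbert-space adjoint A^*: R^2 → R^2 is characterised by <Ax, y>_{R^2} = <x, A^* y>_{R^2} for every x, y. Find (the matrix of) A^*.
A^* = A^T =
[[-2, -1],
 [2, 1]]

For real matrices with standard dot products, the defining identity <Ax, y> = <x, A^* y> gives (Ax)^T y = x^T (A^*) y, i.e. x^T A^T y = x^T (A^*) y. Since this holds for all x, y, we must have A^* = A^T. Therefore
A^* =
[[-2, -1],
 [2, 1]].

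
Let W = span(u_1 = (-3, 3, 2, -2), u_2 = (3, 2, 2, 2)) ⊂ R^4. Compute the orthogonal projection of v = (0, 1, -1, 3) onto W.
proj_W(v) = (228/179, 7/179, 36/179, 152/179)

Set up U = [u_1 | ... | u_2] ∈ R^(4×2). The projector onto W = col(U) is P = U (U^T U)^(-1) U^T.
Compute U^T U =
  [26, -3]
  [-3, 21],
and U^T v = (-5, 6).
Solve U^T U · c = U^T v for the coefficients: c = (-29/179, 47/179). The projection is proj_W(v) = U c.
Check: (v - proj_W(v)) · u_1 = 0  (should be 0).
Check: (v - proj_W(v)) · u_2 = 0  (should be 0).
Result: proj_W(v) = (228/179, 7/179, 36/179, 152/179).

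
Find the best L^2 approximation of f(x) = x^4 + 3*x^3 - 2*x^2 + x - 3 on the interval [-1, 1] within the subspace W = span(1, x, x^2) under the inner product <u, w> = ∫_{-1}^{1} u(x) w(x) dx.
g(x) = -8*x^2/7 + 14*x/5 - 108/35

The best approximation g ∈ W is the orthogonal projection of f onto W. Writing g = a_0 + a_1 x + a_2 x^2, the coefficients solve the normal equations G · a = b where
  G_{ij} = <φ_i, φ_j> and b_i = <f, φ_i>, with φ_0 = 1, φ_1 = x, φ_2 = x^2.
G =
  [2, 0, 2/3]
  [0, 2/3, 0]
  [2/3, 0, 2/5],
b = (-104/15, 28/15, -88/35).
Solving gives a_0 = -108/35, a_1 = 14/5, a_2 = -8/7, so
  g(x) = -8*x^2/7 + 14*x/5 - 108/35.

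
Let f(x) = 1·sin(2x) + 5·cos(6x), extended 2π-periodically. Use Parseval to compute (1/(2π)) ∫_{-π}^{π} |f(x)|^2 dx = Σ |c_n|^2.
Σ |c_n|^2 = 13

Expand |f|^2 and use orthogonality of {sin(nx), cos(mx)} on [-π, π]:
  ∫_{-π}^{π} sin(nx)^2 dx = π, ∫ cos(mx)^2 dx = π, and cross terms integrate to 0.
So ∫_{-π}^{π} f(x)^2 dx = 1^2 · π + 5^2 · π = (1 + 25)π.
Divide by 2π: (1 + 25)/2 = 13.
By Parseval, this equals Σ |c_n|^2.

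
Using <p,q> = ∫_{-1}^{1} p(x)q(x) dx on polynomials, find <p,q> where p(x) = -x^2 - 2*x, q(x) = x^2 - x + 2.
<p,q> = -2/5

Expand the product: p(x)·q(x) = -x^4 - x^3 - 4*x.
∫_{-1}^{1} of each monomial x^k gives [2/(k+1) if k even, 0 if k odd]. Integrating term-by-term (or equivalently evaluating the antiderivative F(x) = -x^5/5 - x^4/4 - 2*x^2 at the endpoints):
  F(1) − F(−1) = -49/20 − (-41/20) = -2/5.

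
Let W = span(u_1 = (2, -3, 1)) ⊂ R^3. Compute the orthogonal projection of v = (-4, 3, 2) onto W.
proj_W(v) = (-15/7, 45/14, -15/14)

Set up U = [u_1 | ... | u_1] ∈ R^(3×1). The projector onto W = col(U) is P = U (U^T U)^(-1) U^T.
Compute U^T U =
  [14],
and U^T v = (-15).
Solve U^T U · c = U^T v for the coefficients: c = (-15/14). The projection is proj_W(v) = U c.
Check: (v - proj_W(v)) · u_1 = 0  (should be 0).
Result: proj_W(v) = (-15/7, 45/14, -15/14).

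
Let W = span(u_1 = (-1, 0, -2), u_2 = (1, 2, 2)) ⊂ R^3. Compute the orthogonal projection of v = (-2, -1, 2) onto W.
proj_W(v) = (2/5, -1, 4/5)

Set up U = [u_1 | ... | u_2] ∈ R^(3×2). The projector onto W = col(U) is P = U (U^T U)^(-1) U^T.
Compute U^T U =
  [5, -5]
  [-5, 9],
and U^T v = (-2, 0).
Solve U^T U · c = U^T v for the coefficients: c = (-9/10, -1/2). The projection is proj_W(v) = U c.
Check: (v - proj_W(v)) · u_1 = 0  (should be 0).
Check: (v - proj_W(v)) · u_2 = 0  (should be 0).
Result: proj_W(v) = (2/5, -1, 4/5).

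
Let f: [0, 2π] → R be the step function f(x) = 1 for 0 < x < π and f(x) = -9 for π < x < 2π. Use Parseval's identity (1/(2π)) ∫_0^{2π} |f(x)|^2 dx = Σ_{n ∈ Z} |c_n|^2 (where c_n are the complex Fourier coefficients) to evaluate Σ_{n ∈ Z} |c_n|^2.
Σ |c_n|^2 = 41

Parseval equates the L^2 energy of f (normalised by 1/(2π)) with the ℓ^2 sum of its Fourier coefficients: (1/(2π)) ∫_0^{2π} |f|^2 = Σ |c_n|^2.
Compute the left side: (1/(2π)) [∫_0^π 1^2 dx + ∫_π^{2π} (-9)^2 dx] = (1/(2π)) · (1π + 81π) = (1 + 81)/2 = 41.
So Σ_{n ∈ Z} |c_n|^2 = 41.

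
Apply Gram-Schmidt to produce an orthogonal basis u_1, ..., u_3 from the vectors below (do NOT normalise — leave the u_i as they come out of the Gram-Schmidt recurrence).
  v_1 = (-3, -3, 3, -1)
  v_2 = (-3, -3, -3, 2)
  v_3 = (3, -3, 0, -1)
Orthogonal basis:
  u_1 = (-3, -3, 3, -1)
  u_2 = (-9/4, -9/4, -15/4, 9/4)
  u_3 = (267/91, -279/91, -36/91, -72/91)

Apply the Gram-Schmidt recurrence
  u_1 = v_1
  u_i = v_i − Σ_{j<i} ((v_i · u_j) / (u_j · u_j)) · u_j.

Step by step this gives:
  u_1 = (-3, -3, 3, -1)
  u_2 = (-9/4, -9/4, -15/4, 9/4)
  u_3 = (267/91, -279/91, -36/91, -72/91)

Orthogonality check:
  u_2 · u_1 = 0 (should be 0)
  u_3 · u_1 = 0 (should be 0)
  u_3 · u_2 = 0 (should be 0)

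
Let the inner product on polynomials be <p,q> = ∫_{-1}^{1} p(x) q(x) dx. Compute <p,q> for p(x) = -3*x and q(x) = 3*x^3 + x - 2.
<p,q> = -28/5

Expand the product: p(x)·q(x) = -9*x^4 - 3*x^2 + 6*x.
∫_{-1}^{1} of each monomial x^k gives [2/(k+1) if k even, 0 if k odd]. Integrating term-by-term (or equivalently evaluating the antiderivative F(x) = -9*x^5/5 - x^3 + 3*x^2 at the endpoints):
  F(1) − F(−1) = 1/5 − (29/5) = -28/5.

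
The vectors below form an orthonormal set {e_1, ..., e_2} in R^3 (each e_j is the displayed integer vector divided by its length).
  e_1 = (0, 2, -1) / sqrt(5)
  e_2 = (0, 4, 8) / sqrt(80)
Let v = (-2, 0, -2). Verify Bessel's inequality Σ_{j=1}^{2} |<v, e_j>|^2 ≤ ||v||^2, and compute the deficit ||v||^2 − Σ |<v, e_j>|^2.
Σ |<v, e_j>|^2 = 4; ||v||^2 = 8; deficit = 4

Write each e_j = u_j / sqrt(<u_j, u_j>) where u_j is the displayed integer vector. Then <v, e_j> = <v, u_j> / sqrt(<u_j, u_j>), so |<v, e_j>|^2 = <v, u_j>^2 / <u_j, u_j>.
Coefficients: <v, e_1> = 2/sqrt(5), <v, e_2> = -16/sqrt(80).
Square and sum: Σ |<v, e_j>|^2 = 4.
Compute ||v||^2 = v·v = 8.
Deficit = 8 − 4 = 4 ≥ 0, confirming Bessel's inequality. (The deficit equals ||v − Σ <v,e_j> e_j||^2, the squared distance from v to span{e_j}.)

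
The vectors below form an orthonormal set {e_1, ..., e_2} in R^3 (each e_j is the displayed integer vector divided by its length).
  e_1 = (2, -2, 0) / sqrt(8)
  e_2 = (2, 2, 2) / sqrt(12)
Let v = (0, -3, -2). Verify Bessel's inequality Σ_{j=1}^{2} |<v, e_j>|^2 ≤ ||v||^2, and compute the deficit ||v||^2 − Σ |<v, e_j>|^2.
Σ |<v, e_j>|^2 = 77/6; ||v||^2 = 13; deficit = 1/6

Write each e_j = u_j / sqrt(<u_j, u_j>) where u_j is the displayed integer vector. Then <v, e_j> = <v, u_j> / sqrt(<u_j, u_j>), so |<v, e_j>|^2 = <v, u_j>^2 / <u_j, u_j>.
Coefficients: <v, e_1> = 6/sqrt(8), <v, e_2> = -10/sqrt(12).
Square and sum: Σ |<v, e_j>|^2 = 77/6.
Compute ||v||^2 = v·v = 13.
Deficit = 13 − 77/6 = 1/6 ≥ 0, confirming Bessel's inequality. (The deficit equals ||v − Σ <v,e_j> e_j||^2, the squared distance from v to span{e_j}.)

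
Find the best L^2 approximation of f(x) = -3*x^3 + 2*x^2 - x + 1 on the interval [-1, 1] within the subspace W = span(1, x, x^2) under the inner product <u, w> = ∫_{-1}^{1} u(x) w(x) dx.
g(x) = 2*x^2 - 14*x/5 + 1

The best approximation g ∈ W is the orthogonal projection of f onto W. Writing g = a_0 + a_1 x + a_2 x^2, the coefficients solve the normal equations G · a = b where
  G_{ij} = <φ_i, φ_j> and b_i = <f, φ_i>, with φ_0 = 1, φ_1 = x, φ_2 = x^2.
G =
  [2, 0, 2/3]
  [0, 2/3, 0]
  [2/3, 0, 2/5],
b = (10/3, -28/15, 22/15).
Solving gives a_0 = 1, a_1 = -14/5, a_2 = 2, so
  g(x) = 2*x^2 - 14*x/5 + 1.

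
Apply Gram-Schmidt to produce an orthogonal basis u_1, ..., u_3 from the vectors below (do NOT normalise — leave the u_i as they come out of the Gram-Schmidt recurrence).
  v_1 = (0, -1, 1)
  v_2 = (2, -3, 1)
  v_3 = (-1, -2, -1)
Orthogonal basis:
  u_1 = (0, -1, 1)
  u_2 = (2, -1, -1)
  u_3 = (-4/3, -4/3, -4/3)

Apply the Gram-Schmidt recurrence
  u_1 = v_1
  u_i = v_i − Σ_{j<i} ((v_i · u_j) / (u_j · u_j)) · u_j.

Step by step this gives:
  u_1 = (0, -1, 1)
  u_2 = (2, -1, -1)
  u_3 = (-4/3, -4/3, -4/3)

Orthogonality check:
  u_2 · u_1 = 0 (should be 0)
  u_3 · u_1 = 0 (should be 0)
  u_3 · u_2 = 0 (should be 0)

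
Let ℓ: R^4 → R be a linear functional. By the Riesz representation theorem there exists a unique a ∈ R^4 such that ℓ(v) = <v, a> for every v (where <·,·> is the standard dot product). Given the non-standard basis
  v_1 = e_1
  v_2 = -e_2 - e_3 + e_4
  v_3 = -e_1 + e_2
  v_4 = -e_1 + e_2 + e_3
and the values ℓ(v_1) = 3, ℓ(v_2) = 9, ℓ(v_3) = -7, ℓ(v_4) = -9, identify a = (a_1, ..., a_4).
a = (3, -4, -2, 3)

Write a = (a_1, ..., a_4) in the standard basis. For each basis vector v_i, ℓ(v_i) = <v_i, a> is a linear equation in the a_j's. Collect the n equations into a matrix system V a = ℓ, where row i of V is v_i (expressed in the standard basis). Since V is invertible (lower-triangular with 1s on the diagonal, up to permutation), solve by back-substitution:
  V =
[[1, 0, 0, 0],
 [0, -1, -1, 1],
 [-1, 1, 0, 0],
 [-1, 1, 1, 0]]
  V a = (3, 9, -7, -9)
Solving gives a = (3, -4, -2, 3).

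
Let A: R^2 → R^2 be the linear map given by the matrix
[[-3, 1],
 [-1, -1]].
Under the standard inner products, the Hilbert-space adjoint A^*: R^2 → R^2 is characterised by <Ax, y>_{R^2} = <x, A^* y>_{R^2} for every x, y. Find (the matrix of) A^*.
A^* = A^T =
[[-3, -1],
 [1, -1]]

For real matrices with standard dot products, the defining identity <Ax, y> = <x, A^* y> gives (Ax)^T y = x^T (A^*) y, i.e. x^T A^T y = x^T (A^*) y. Since this holds for all x, y, we must have A^* = A^T. Therefore
A^* =
[[-3, -1],
 [1, -1]].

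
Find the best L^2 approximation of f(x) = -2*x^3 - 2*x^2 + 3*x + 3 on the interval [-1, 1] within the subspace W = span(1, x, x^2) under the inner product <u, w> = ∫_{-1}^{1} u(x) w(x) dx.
g(x) = -2*x^2 + 9*x/5 + 3

The best approximation g ∈ W is the orthogonal projection of f onto W. Writing g = a_0 + a_1 x + a_2 x^2, the coefficients solve the normal equations G · a = b where
  G_{ij} = <φ_i, φ_j> and b_i = <f, φ_i>, with φ_0 = 1, φ_1 = x, φ_2 = x^2.
G =
  [2, 0, 2/3]
  [0, 2/3, 0]
  [2/3, 0, 2/5],
b = (14/3, 6/5, 6/5).
Solving gives a_0 = 3, a_1 = 9/5, a_2 = -2, so
  g(x) = -2*x^2 + 9*x/5 + 3.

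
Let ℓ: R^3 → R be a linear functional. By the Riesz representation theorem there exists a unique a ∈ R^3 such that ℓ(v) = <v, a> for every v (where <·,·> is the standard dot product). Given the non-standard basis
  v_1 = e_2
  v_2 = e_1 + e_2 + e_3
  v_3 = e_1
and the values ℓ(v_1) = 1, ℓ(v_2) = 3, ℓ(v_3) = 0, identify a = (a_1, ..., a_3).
a = (0, 1, 2)

Write a = (a_1, ..., a_3) in the standard basis. For each basis vector v_i, ℓ(v_i) = <v_i, a> is a linear equation in the a_j's. Collect the n equations into a matrix system V a = ℓ, where row i of V is v_i (expressed in the standard basis). Since V is invertible (lower-triangular with 1s on the diagonal, up to permutation), solve by back-substitution:
  V =
[[0, 1, 0],
 [1, 1, 1],
 [1, 0, 0]]
  V a = (1, 3, 0)
Solving gives a = (0, 1, 2).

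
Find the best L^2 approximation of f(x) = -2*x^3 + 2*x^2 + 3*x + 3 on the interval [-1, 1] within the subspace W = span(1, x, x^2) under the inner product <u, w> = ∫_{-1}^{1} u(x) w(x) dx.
g(x) = 2*x^2 + 9*x/5 + 3

The best approximation g ∈ W is the orthogonal projection of f onto W. Writing g = a_0 + a_1 x + a_2 x^2, the coefficients solve the normal equations G · a = b where
  G_{ij} = <φ_i, φ_j> and b_i = <f, φ_i>, with φ_0 = 1, φ_1 = x, φ_2 = x^2.
G =
  [2, 0, 2/3]
  [0, 2/3, 0]
  [2/3, 0, 2/5],
b = (22/3, 6/5, 14/5).
Solving gives a_0 = 3, a_1 = 9/5, a_2 = 2, so
  g(x) = 2*x^2 + 9*x/5 + 3.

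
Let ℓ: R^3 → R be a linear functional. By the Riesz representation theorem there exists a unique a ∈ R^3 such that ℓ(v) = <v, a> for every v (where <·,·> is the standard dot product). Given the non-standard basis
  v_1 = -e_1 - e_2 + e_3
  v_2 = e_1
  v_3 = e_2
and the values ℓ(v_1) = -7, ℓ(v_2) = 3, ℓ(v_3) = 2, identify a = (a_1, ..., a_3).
a = (3, 2, -2)

Write a = (a_1, ..., a_3) in the standard basis. For each basis vector v_i, ℓ(v_i) = <v_i, a> is a linear equation in the a_j's. Collect the n equations into a matrix system V a = ℓ, where row i of V is v_i (expressed in the standard basis). Since V is invertible (lower-triangular with 1s on the diagonal, up to permutation), solve by back-substitution:
  V =
[[-1, -1, 1],
 [1, 0, 0],
 [0, 1, 0]]
  V a = (-7, 3, 2)
Solving gives a = (3, 2, -2).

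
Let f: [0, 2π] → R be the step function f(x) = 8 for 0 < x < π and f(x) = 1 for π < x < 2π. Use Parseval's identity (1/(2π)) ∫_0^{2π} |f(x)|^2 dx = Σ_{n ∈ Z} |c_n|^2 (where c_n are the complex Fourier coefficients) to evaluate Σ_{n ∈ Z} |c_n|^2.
Σ |c_n|^2 = 65/2

Parseval equates the L^2 energy of f (normalised by 1/(2π)) with the ℓ^2 sum of its Fourier coefficients: (1/(2π)) ∫_0^{2π} |f|^2 = Σ |c_n|^2.
Compute the left side: (1/(2π)) [∫_0^π 8^2 dx + ∫_π^{2π} 1^2 dx] = (1/(2π)) · (64π + 1π) = (64 + 1)/2 = 65/2.
So Σ_{n ∈ Z} |c_n|^2 = 65/2.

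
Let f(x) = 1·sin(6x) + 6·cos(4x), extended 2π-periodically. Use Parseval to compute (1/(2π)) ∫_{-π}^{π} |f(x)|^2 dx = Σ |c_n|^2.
Σ |c_n|^2 = 37/2

Expand |f|^2 and use orthogonality of {sin(nx), cos(mx)} on [-π, π]:
  ∫_{-π}^{π} sin(nx)^2 dx = π, ∫ cos(mx)^2 dx = π, and cross terms integrate to 0.
So ∫_{-π}^{π} f(x)^2 dx = 1^2 · π + 6^2 · π = (1 + 36)π.
Divide by 2π: (1 + 36)/2 = 37/2.
By Parseval, this equals Σ |c_n|^2.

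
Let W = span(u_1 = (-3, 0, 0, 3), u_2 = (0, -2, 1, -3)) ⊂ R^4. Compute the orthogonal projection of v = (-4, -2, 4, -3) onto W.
proj_W(v) = (-65/19, -74/19, 37/19, -46/19)

Set up U = [u_1 | ... | u_2] ∈ R^(4×2). The projector onto W = col(U) is P = U (U^T U)^(-1) U^T.
Compute U^T U =
  [18, -9]
  [-9, 14],
and U^T v = (3, 17).
Solve U^T U · c = U^T v for the coefficients: c = (65/57, 37/19). The projection is proj_W(v) = U c.
Check: (v - proj_W(v)) · u_1 = 0  (should be 0).
Check: (v - proj_W(v)) · u_2 = 0  (should be 0).
Result: proj_W(v) = (-65/19, -74/19, 37/19, -46/19).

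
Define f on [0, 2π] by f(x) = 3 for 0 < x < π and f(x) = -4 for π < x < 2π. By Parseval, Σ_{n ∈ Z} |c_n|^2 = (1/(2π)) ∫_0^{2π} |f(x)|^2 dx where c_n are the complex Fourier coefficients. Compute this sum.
Σ |c_n|^2 = 25/2

Parseval equates the L^2 energy of f (normalised by 1/(2π)) with the ℓ^2 sum of its Fourier coefficients: (1/(2π)) ∫_0^{2π} |f|^2 = Σ |c_n|^2.
Compute the left side: (1/(2π)) [∫_0^π 3^2 dx + ∫_π^{2π} (-4)^2 dx] = (1/(2π)) · (9π + 16π) = (9 + 16)/2 = 25/2.
So Σ_{n ∈ Z} |c_n|^2 = 25/2.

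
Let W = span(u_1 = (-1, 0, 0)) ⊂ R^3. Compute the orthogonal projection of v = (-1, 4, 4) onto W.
proj_W(v) = (-1, 0, 0)

Set up U = [u_1 | ... | u_1] ∈ R^(3×1). The projector onto W = col(U) is P = U (U^T U)^(-1) U^T.
Compute U^T U =
  [1],
and U^T v = (1).
Solve U^T U · c = U^T v for the coefficients: c = (1). The projection is proj_W(v) = U c.
Check: (v - proj_W(v)) · u_1 = 0  (should be 0).
Result: proj_W(v) = (-1, 0, 0).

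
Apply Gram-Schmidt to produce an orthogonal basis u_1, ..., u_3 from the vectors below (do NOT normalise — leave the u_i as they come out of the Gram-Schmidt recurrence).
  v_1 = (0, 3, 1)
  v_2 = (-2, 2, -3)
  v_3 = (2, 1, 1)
Orthogonal basis:
  u_1 = (0, 3, 1)
  u_2 = (-2, 11/10, -33/10)
  u_3 = (198/161, 36/161, -108/161)

Apply the Gram-Schmidt recurrence
  u_1 = v_1
  u_i = v_i − Σ_{j<i} ((v_i · u_j) / (u_j · u_j)) · u_j.

Step by step this gives:
  u_1 = (0, 3, 1)
  u_2 = (-2, 11/10, -33/10)
  u_3 = (198/161, 36/161, -108/161)

Orthogonality check:
  u_2 · u_1 = 0 (should be 0)
  u_3 · u_1 = 0 (should be 0)
  u_3 · u_2 = 0 (should be 0)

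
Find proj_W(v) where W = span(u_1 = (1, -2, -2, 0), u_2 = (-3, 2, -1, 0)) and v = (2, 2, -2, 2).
proj_W(v) = (-2/101, -36/101, -66/101, 0)

Set up U = [u_1 | ... | u_2] ∈ R^(4×2). The projector onto W = col(U) is P = U (U^T U)^(-1) U^T.
Compute U^T U =
  [9, -5]
  [-5, 14],
and U^T v = (2, 0).
Solve U^T U · c = U^T v for the coefficients: c = (28/101, 10/101). The projection is proj_W(v) = U c.
Check: (v - proj_W(v)) · u_1 = 0  (should be 0).
Check: (v - proj_W(v)) · u_2 = 0  (should be 0).
Result: proj_W(v) = (-2/101, -36/101, -66/101, 0).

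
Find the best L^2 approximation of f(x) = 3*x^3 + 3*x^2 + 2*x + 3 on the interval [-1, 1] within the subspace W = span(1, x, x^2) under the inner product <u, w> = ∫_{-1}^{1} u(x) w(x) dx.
g(x) = 3*x^2 + 19*x/5 + 3

The best approximation g ∈ W is the orthogonal projection of f onto W. Writing g = a_0 + a_1 x + a_2 x^2, the coefficients solve the normal equations G · a = b where
  G_{ij} = <φ_i, φ_j> and b_i = <f, φ_i>, with φ_0 = 1, φ_1 = x, φ_2 = x^2.
G =
  [2, 0, 2/3]
  [0, 2/3, 0]
  [2/3, 0, 2/5],
b = (8, 38/15, 16/5).
Solving gives a_0 = 3, a_1 = 19/5, a_2 = 3, so
  g(x) = 3*x^2 + 19*x/5 + 3.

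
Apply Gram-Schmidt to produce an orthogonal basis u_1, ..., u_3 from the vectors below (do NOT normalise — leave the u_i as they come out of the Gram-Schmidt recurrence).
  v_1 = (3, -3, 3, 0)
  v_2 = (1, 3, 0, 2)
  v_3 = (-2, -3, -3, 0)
Orthogonal basis:
  u_1 = (3, -3, 3, 0)
  u_2 = (5/3, 7/3, 2/3, 2)
  u_3 = (11/38, -53/38, -32/19, 37/19)

Apply the Gram-Schmidt recurrence
  u_1 = v_1
  u_i = v_i − Σ_{j<i} ((v_i · u_j) / (u_j · u_j)) · u_j.

Step by step this gives:
  u_1 = (3, -3, 3, 0)
  u_2 = (5/3, 7/3, 2/3, 2)
  u_3 = (11/38, -53/38, -32/19, 37/19)

Orthogonality check:
  u_2 · u_1 = 0 (should be 0)
  u_3 · u_1 = 0 (should be 0)
  u_3 · u_2 = 0 (should be 0)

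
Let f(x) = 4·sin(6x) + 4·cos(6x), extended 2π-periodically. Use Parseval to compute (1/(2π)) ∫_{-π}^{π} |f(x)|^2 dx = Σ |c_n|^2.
Σ |c_n|^2 = 16

Expand |f|^2 and use orthogonality of {sin(nx), cos(mx)} on [-π, π]:
  ∫_{-π}^{π} sin(nx)^2 dx = π, ∫ cos(mx)^2 dx = π, and cross terms integrate to 0.
So ∫_{-π}^{π} f(x)^2 dx = 4^2 · π + 4^2 · π = (16 + 16)π.
Divide by 2π: (16 + 16)/2 = 16.
By Parseval, this equals Σ |c_n|^2.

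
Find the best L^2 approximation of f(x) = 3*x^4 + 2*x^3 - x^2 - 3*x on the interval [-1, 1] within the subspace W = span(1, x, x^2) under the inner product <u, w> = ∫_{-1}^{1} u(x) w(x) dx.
g(x) = 11*x^2/7 - 9*x/5 - 9/35

The best approximation g ∈ W is the orthogonal projection of f onto W. Writing g = a_0 + a_1 x + a_2 x^2, the coefficients solve the normal equations G · a = b where
  G_{ij} = <φ_i, φ_j> and b_i = <f, φ_i>, with φ_0 = 1, φ_1 = x, φ_2 = x^2.
G =
  [2, 0, 2/3]
  [0, 2/3, 0]
  [2/3, 0, 2/5],
b = (8/15, -6/5, 16/35).
Solving gives a_0 = -9/35, a_1 = -9/5, a_2 = 11/7, so
  g(x) = 11*x^2/7 - 9*x/5 - 9/35.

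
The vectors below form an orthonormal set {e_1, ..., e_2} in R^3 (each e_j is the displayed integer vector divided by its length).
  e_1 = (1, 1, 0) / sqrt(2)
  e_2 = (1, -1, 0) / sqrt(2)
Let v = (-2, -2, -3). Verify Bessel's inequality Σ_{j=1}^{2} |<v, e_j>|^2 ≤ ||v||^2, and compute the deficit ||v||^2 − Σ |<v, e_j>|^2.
Σ |<v, e_j>|^2 = 8; ||v||^2 = 17; deficit = 9

Write each e_j = u_j / sqrt(<u_j, u_j>) where u_j is the displayed integer vector. Then <v, e_j> = <v, u_j> / sqrt(<u_j, u_j>), so |<v, e_j>|^2 = <v, u_j>^2 / <u_j, u_j>.
Coefficients: <v, e_1> = -4/sqrt(2), <v, e_2> = 0/sqrt(2).
Square and sum: Σ |<v, e_j>|^2 = 8.
Compute ||v||^2 = v·v = 17.
Deficit = 17 − 8 = 9 ≥ 0, confirming Bessel's inequality. (The deficit equals ||v − Σ <v,e_j> e_j||^2, the squared distance from v to span{e_j}.)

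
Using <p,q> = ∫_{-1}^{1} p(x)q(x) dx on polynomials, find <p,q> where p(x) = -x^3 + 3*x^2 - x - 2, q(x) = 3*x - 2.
<p,q> = 4/5

Expand the product: p(x)·q(x) = -3*x^4 + 11*x^3 - 9*x^2 - 4*x + 4.
∫_{-1}^{1} of each monomial x^k gives [2/(k+1) if k even, 0 if k odd]. Integrating term-by-term (or equivalently evaluating the antiderivative F(x) = -3*x^5/5 + 11*x^4/4 - 3*x^3 - 2*x^2 + 4*x at the endpoints):
  F(1) − F(−1) = 23/20 − (7/20) = 4/5.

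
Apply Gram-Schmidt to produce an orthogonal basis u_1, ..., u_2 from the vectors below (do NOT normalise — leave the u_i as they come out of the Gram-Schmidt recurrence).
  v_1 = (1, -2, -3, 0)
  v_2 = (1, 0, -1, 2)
Orthogonal basis:
  u_1 = (1, -2, -3, 0)
  u_2 = (5/7, 4/7, -1/7, 2)

Apply the Gram-Schmidt recurrence
  u_1 = v_1
  u_i = v_i − Σ_{j<i} ((v_i · u_j) / (u_j · u_j)) · u_j.

Step by step this gives:
  u_1 = (1, -2, -3, 0)
  u_2 = (5/7, 4/7, -1/7, 2)

Orthogonality check:
  u_2 · u_1 = 0 (should be 0)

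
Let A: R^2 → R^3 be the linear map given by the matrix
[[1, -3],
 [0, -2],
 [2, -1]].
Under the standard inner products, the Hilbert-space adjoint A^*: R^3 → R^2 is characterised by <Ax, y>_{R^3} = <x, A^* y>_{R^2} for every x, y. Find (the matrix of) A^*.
A^* = A^T =
[[1, 0, 2],
 [-3, -2, -1]]

For real matrices with standard dot products, the defining identity <Ax, y> = <x, A^* y> gives (Ax)^T y = x^T (A^*) y, i.e. x^T A^T y = x^T (A^*) y. Since this holds for all x, y, we must have A^* = A^T. Therefore
A^* =
[[1, 0, 2],
 [-3, -2, -1]].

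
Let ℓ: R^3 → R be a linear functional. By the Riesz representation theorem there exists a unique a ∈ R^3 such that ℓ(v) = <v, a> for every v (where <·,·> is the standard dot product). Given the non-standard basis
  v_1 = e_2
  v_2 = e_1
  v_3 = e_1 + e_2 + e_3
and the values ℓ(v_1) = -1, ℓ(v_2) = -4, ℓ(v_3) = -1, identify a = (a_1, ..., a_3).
a = (-4, -1, 4)

Write a = (a_1, ..., a_3) in the standard basis. For each basis vector v_i, ℓ(v_i) = <v_i, a> is a linear equation in the a_j's. Collect the n equations into a matrix system V a = ℓ, where row i of V is v_i (expressed in the standard basis). Since V is invertible (lower-triangular with 1s on the diagonal, up to permutation), solve by back-substitution:
  V =
[[0, 1, 0],
 [1, 0, 0],
 [1, 1, 1]]
  V a = (-1, -4, -1)
Solving gives a = (-4, -1, 4).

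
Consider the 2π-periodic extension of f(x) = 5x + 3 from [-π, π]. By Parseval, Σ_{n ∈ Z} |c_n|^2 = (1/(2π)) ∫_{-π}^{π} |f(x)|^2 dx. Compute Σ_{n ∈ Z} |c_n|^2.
Σ |c_n|^2 = 25π^2/3 + 9

Expand and integrate term by term over [-π, π]:
  ∫ (5x)^2 dx = 25·(2π^3/3); ∫ 2·5·(3)·x dx = 0 (odd integrand); ∫ 3^2 dx = 9·2π.
So (1/(2π)) ∫_{-π}^{π} (5x + 3)^2 dx = 25π^2/3 + 9 = 25π^2/3 + 9.
Parseval ⇒ Σ |c_n|^2 = 25π^2/3 + 9.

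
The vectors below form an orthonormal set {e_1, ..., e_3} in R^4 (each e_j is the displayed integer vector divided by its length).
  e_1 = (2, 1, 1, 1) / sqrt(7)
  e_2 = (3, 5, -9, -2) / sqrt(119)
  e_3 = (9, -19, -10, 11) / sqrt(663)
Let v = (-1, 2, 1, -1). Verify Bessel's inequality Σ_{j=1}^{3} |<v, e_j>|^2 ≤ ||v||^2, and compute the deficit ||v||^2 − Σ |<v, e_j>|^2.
Σ |<v, e_j>|^2 = 272/39; ||v||^2 = 7; deficit = 1/39

Write each e_j = u_j / sqrt(<u_j, u_j>) where u_j is the displayed integer vector. Then <v, e_j> = <v, u_j> / sqrt(<u_j, u_j>), so |<v, e_j>|^2 = <v, u_j>^2 / <u_j, u_j>.
Coefficients: <v, e_1> = 0/sqrt(7), <v, e_2> = 0/sqrt(119), <v, e_3> = -68/sqrt(663).
Square and sum: Σ |<v, e_j>|^2 = 272/39.
Compute ||v||^2 = v·v = 7.
Deficit = 7 − 272/39 = 1/39 ≥ 0, confirming Bessel's inequality. (The deficit equals ||v − Σ <v,e_j> e_j||^2, the squared distance from v to span{e_j}.)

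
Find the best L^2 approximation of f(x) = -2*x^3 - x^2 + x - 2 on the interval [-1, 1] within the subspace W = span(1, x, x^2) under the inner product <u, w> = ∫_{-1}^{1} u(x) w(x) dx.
g(x) = -x^2 - x/5 - 2

The best approximation g ∈ W is the orthogonal projection of f onto W. Writing g = a_0 + a_1 x + a_2 x^2, the coefficients solve the normal equations G · a = b where
  G_{ij} = <φ_i, φ_j> and b_i = <f, φ_i>, with φ_0 = 1, φ_1 = x, φ_2 = x^2.
G =
  [2, 0, 2/3]
  [0, 2/3, 0]
  [2/3, 0, 2/5],
b = (-14/3, -2/15, -26/15).
Solving gives a_0 = -2, a_1 = -1/5, a_2 = -1, so
  g(x) = -x^2 - x/5 - 2.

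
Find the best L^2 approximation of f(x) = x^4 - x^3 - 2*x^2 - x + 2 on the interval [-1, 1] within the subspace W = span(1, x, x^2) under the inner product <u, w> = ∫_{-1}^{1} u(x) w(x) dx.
g(x) = -8*x^2/7 - 8*x/5 + 67/35

The best approximation g ∈ W is the orthogonal projection of f onto W. Writing g = a_0 + a_1 x + a_2 x^2, the coefficients solve the normal equations G · a = b where
  G_{ij} = <φ_i, φ_j> and b_i = <f, φ_i>, with φ_0 = 1, φ_1 = x, φ_2 = x^2.
G =
  [2, 0, 2/3]
  [0, 2/3, 0]
  [2/3, 0, 2/5],
b = (46/15, -16/15, 86/105).
Solving gives a_0 = 67/35, a_1 = -8/5, a_2 = -8/7, so
  g(x) = -8*x^2/7 - 8*x/5 + 67/35.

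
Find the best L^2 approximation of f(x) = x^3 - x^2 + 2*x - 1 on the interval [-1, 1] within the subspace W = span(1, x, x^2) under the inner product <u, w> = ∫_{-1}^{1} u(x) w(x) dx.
g(x) = -x^2 + 13*x/5 - 1

The best approximation g ∈ W is the orthogonal projection of f onto W. Writing g = a_0 + a_1 x + a_2 x^2, the coefficients solve the normal equations G · a = b where
  G_{ij} = <φ_i, φ_j> and b_i = <f, φ_i>, with φ_0 = 1, φ_1 = x, φ_2 = x^2.
G =
  [2, 0, 2/3]
  [0, 2/3, 0]
  [2/3, 0, 2/5],
b = (-8/3, 26/15, -16/15).
Solving gives a_0 = -1, a_1 = 13/5, a_2 = -1, so
  g(x) = -x^2 + 13*x/5 - 1.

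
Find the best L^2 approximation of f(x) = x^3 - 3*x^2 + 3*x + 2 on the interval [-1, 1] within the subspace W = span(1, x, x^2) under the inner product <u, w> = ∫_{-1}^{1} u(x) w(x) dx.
g(x) = -3*x^2 + 18*x/5 + 2

The best approximation g ∈ W is the orthogonal projection of f onto W. Writing g = a_0 + a_1 x + a_2 x^2, the coefficients solve the normal equations G · a = b where
  G_{ij} = <φ_i, φ_j> and b_i = <f, φ_i>, with φ_0 = 1, φ_1 = x, φ_2 = x^2.
G =
  [2, 0, 2/3]
  [0, 2/3, 0]
  [2/3, 0, 2/5],
b = (2, 12/5, 2/15).
Solving gives a_0 = 2, a_1 = 18/5, a_2 = -3, so
  g(x) = -3*x^2 + 18*x/5 + 2.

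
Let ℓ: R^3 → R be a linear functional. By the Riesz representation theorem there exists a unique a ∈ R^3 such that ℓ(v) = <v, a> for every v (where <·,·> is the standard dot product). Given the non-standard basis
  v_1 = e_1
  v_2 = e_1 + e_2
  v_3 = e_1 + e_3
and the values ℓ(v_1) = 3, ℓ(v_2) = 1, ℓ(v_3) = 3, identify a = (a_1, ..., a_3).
a = (3, -2, 0)

Write a = (a_1, ..., a_3) in the standard basis. For each basis vector v_i, ℓ(v_i) = <v_i, a> is a linear equation in the a_j's. Collect the n equations into a matrix system V a = ℓ, where row i of V is v_i (expressed in the standard basis). Since V is invertible (lower-triangular with 1s on the diagonal, up to permutation), solve by back-substitution:
  V =
[[1, 0, 0],
 [1, 1, 0],
 [1, 0, 1]]
  V a = (3, 1, 3)
Solving gives a = (3, -2, 0).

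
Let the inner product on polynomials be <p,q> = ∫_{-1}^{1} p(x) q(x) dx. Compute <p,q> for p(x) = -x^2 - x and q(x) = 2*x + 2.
<p,q> = -8/3

Expand the product: p(x)·q(x) = -2*x^3 - 4*x^2 - 2*x.
∫_{-1}^{1} of each monomial x^k gives [2/(k+1) if k even, 0 if k odd]. Integrating term-by-term (or equivalently evaluating the antiderivative F(x) = -x^4/2 - 4*x^3/3 - x^2 at the endpoints):
  F(1) − F(−1) = -17/6 − (-1/6) = -8/3.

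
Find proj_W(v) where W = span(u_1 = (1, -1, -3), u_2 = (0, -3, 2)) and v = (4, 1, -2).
proj_W(v) = (48/67, 27/67, -194/67)

Set up U = [u_1 | ... | u_2] ∈ R^(3×2). The projector onto W = col(U) is P = U (U^T U)^(-1) U^T.
Compute U^T U =
  [11, -3]
  [-3, 13],
and U^T v = (9, -7).
Solve U^T U · c = U^T v for the coefficients: c = (48/67, -25/67). The projection is proj_W(v) = U c.
Check: (v - proj_W(v)) · u_1 = 0  (should be 0).
Check: (v - proj_W(v)) · u_2 = 0  (should be 0).
Result: proj_W(v) = (48/67, 27/67, -194/67).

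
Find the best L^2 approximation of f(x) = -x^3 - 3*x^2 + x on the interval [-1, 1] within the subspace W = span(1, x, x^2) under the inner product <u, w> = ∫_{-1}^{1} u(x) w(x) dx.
g(x) = -3*x^2 + 2*x/5

The best approximation g ∈ W is the orthogonal projection of f onto W. Writing g = a_0 + a_1 x + a_2 x^2, the coefficients solve the normal equations G · a = b where
  G_{ij} = <φ_i, φ_j> and b_i = <f, φ_i>, with φ_0 = 1, φ_1 = x, φ_2 = x^2.
G =
  [2, 0, 2/3]
  [0, 2/3, 0]
  [2/3, 0, 2/5],
b = (-2, 4/15, -6/5).
Solving gives a_0 = 0, a_1 = 2/5, a_2 = -3, so
  g(x) = -3*x^2 + 2*x/5.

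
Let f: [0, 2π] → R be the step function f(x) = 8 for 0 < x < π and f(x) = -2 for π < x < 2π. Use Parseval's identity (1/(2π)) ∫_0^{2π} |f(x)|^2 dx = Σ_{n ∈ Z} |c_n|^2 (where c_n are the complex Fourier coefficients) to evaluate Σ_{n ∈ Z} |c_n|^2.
Σ |c_n|^2 = 34

Parseval equates the L^2 energy of f (normalised by 1/(2π)) with the ℓ^2 sum of its Fourier coefficients: (1/(2π)) ∫_0^{2π} |f|^2 = Σ |c_n|^2.
Compute the left side: (1/(2π)) [∫_0^π 8^2 dx + ∫_π^{2π} (-2)^2 dx] = (1/(2π)) · (64π + 4π) = (64 + 4)/2 = 34.
So Σ_{n ∈ Z} |c_n|^2 = 34.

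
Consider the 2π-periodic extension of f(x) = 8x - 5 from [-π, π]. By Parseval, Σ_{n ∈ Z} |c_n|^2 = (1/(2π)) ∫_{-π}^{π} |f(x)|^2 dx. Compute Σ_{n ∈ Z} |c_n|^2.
Σ |c_n|^2 = 64π^2/3 + 25

Expand and integrate term by term over [-π, π]:
  ∫ (8x)^2 dx = 64·(2π^3/3); ∫ 2·8·(-5)·x dx = 0 (odd integrand); ∫ (-5)^2 dx = 25·2π.
So (1/(2π)) ∫_{-π}^{π} (8x - 5)^2 dx = 64π^2/3 + 25 = 64π^2/3 + 25.
Parseval ⇒ Σ |c_n|^2 = 64π^2/3 + 25.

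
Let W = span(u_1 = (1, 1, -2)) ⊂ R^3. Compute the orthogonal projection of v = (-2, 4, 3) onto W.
proj_W(v) = (-2/3, -2/3, 4/3)

Set up U = [u_1 | ... | u_1] ∈ R^(3×1). The projector onto W = col(U) is P = U (U^T U)^(-1) U^T.
Compute U^T U =
  [6],
and U^T v = (-4).
Solve U^T U · c = U^T v for the coefficients: c = (-2/3). The projection is proj_W(v) = U c.
Check: (v - proj_W(v)) · u_1 = 0  (should be 0).
Result: proj_W(v) = (-2/3, -2/3, 4/3).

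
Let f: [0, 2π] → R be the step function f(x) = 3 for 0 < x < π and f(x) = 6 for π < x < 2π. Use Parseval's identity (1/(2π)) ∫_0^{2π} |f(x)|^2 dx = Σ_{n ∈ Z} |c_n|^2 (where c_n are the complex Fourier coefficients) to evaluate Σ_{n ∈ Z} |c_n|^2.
Σ |c_n|^2 = 45/2

Parseval equates the L^2 energy of f (normalised by 1/(2π)) with the ℓ^2 sum of its Fourier coefficients: (1/(2π)) ∫_0^{2π} |f|^2 = Σ |c_n|^2.
Compute the left side: (1/(2π)) [∫_0^π 3^2 dx + ∫_π^{2π} 6^2 dx] = (1/(2π)) · (9π + 36π) = (9 + 36)/2 = 45/2.
So Σ_{n ∈ Z} |c_n|^2 = 45/2.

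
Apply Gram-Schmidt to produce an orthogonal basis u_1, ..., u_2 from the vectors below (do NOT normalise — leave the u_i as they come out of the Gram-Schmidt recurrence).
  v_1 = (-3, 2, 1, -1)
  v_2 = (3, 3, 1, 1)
Orthogonal basis:
  u_1 = (-3, 2, 1, -1)
  u_2 = (12/5, 17/5, 6/5, 4/5)

Apply the Gram-Schmidt recurrence
  u_1 = v_1
  u_i = v_i − Σ_{j<i} ((v_i · u_j) / (u_j · u_j)) · u_j.

Step by step this gives:
  u_1 = (-3, 2, 1, -1)
  u_2 = (12/5, 17/5, 6/5, 4/5)

Orthogonality check:
  u_2 · u_1 = 0 (should be 0)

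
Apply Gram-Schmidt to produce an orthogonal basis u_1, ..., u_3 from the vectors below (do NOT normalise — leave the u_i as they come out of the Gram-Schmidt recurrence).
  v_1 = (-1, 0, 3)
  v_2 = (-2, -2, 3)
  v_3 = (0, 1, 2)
Orthogonal basis:
  u_1 = (-1, 0, 3)
  u_2 = (-9/10, -2, -3/10)
  u_3 = (6/49, -3/49, 2/49)

Apply the Gram-Schmidt recurrence
  u_1 = v_1
  u_i = v_i − Σ_{j<i} ((v_i · u_j) / (u_j · u_j)) · u_j.

Step by step this gives:
  u_1 = (-1, 0, 3)
  u_2 = (-9/10, -2, -3/10)
  u_3 = (6/49, -3/49, 2/49)

Orthogonality check:
  u_2 · u_1 = 0 (should be 0)
  u_3 · u_1 = 0 (should be 0)
  u_3 · u_2 = 0 (should be 0)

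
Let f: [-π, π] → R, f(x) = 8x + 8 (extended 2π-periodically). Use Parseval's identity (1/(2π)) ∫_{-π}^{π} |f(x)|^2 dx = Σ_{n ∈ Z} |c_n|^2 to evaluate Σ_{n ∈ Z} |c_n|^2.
Σ |c_n|^2 = 64π^2/3 + 64

Expand and integrate term by term over [-π, π]:
  ∫ (8x)^2 dx = 64·(2π^3/3); ∫ 2·8·(8)·x dx = 0 (odd integrand); ∫ 8^2 dx = 64·2π.
So (1/(2π)) ∫_{-π}^{π} (8x + 8)^2 dx = 64π^2/3 + 64 = 64π^2/3 + 64.
Parseval ⇒ Σ |c_n|^2 = 64π^2/3 + 64.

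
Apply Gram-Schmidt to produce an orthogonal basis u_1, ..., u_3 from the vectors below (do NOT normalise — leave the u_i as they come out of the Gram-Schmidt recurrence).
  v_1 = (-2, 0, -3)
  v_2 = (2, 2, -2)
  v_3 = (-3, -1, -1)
Orthogonal basis:
  u_1 = (-2, 0, -3)
  u_2 = (30/13, 2, -20/13)
  u_3 = (-3/19, 5/19, 2/19)

Apply the Gram-Schmidt recurrence
  u_1 = v_1
  u_i = v_i − Σ_{j<i} ((v_i · u_j) / (u_j · u_j)) · u_j.

Step by step this gives:
  u_1 = (-2, 0, -3)
  u_2 = (30/13, 2, -20/13)
  u_3 = (-3/19, 5/19, 2/19)

Orthogonality check:
  u_2 · u_1 = 0 (should be 0)
  u_3 · u_1 = 0 (should be 0)
  u_3 · u_2 = 0 (should be 0)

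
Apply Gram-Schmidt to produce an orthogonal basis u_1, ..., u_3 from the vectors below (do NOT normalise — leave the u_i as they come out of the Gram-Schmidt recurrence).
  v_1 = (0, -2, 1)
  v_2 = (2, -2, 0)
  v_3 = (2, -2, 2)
Orthogonal basis:
  u_1 = (0, -2, 1)
  u_2 = (2, -2/5, -4/5)
  u_3 = (2/3, 2/3, 4/3)

Apply the Gram-Schmidt recurrence
  u_1 = v_1
  u_i = v_i − Σ_{j<i} ((v_i · u_j) / (u_j · u_j)) · u_j.

Step by step this gives:
  u_1 = (0, -2, 1)
  u_2 = (2, -2/5, -4/5)
  u_3 = (2/3, 2/3, 4/3)

Orthogonality check:
  u_2 · u_1 = 0 (should be 0)
  u_3 · u_1 = 0 (should be 0)
  u_3 · u_2 = 0 (should be 0)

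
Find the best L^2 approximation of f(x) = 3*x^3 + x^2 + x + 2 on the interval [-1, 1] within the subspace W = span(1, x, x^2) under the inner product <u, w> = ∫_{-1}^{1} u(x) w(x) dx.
g(x) = x^2 + 14*x/5 + 2

The best approximation g ∈ W is the orthogonal projection of f onto W. Writing g = a_0 + a_1 x + a_2 x^2, the coefficients solve the normal equations G · a = b where
  G_{ij} = <φ_i, φ_j> and b_i = <f, φ_i>, with φ_0 = 1, φ_1 = x, φ_2 = x^2.
G =
  [2, 0, 2/3]
  [0, 2/3, 0]
  [2/3, 0, 2/5],
b = (14/3, 28/15, 26/15).
Solving gives a_0 = 2, a_1 = 14/5, a_2 = 1, so
  g(x) = x^2 + 14*x/5 + 2.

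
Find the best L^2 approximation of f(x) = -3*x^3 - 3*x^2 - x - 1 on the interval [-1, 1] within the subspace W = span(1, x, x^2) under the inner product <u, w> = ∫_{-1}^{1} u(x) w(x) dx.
g(x) = -3*x^2 - 14*x/5 - 1

The best approximation g ∈ W is the orthogonal projection of f onto W. Writing g = a_0 + a_1 x + a_2 x^2, the coefficients solve the normal equations G · a = b where
  G_{ij} = <φ_i, φ_j> and b_i = <f, φ_i>, with φ_0 = 1, φ_1 = x, φ_2 = x^2.
G =
  [2, 0, 2/3]
  [0, 2/3, 0]
  [2/3, 0, 2/5],
b = (-4, -28/15, -28/15).
Solving gives a_0 = -1, a_1 = -14/5, a_2 = -3, so
  g(x) = -3*x^2 - 14*x/5 - 1.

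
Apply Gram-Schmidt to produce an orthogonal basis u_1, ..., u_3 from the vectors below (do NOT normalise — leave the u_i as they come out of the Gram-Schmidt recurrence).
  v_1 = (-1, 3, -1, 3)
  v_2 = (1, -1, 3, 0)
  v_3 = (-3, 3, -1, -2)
Orthogonal basis:
  u_1 = (-1, 3, -1, 3)
  u_2 = (13/20, 1/20, 53/20, 21/20)
  u_3 = (-368/171, 340/171, 236/171, -128/57)

Apply the Gram-Schmidt recurrence
  u_1 = v_1
  u_i = v_i − Σ_{j<i} ((v_i · u_j) / (u_j · u_j)) · u_j.

Step by step this gives:
  u_1 = (-1, 3, -1, 3)
  u_2 = (13/20, 1/20, 53/20, 21/20)
  u_3 = (-368/171, 340/171, 236/171, -128/57)

Orthogonality check:
  u_2 · u_1 = 0 (should be 0)
  u_3 · u_1 = 0 (should be 0)
  u_3 · u_2 = 0 (should be 0)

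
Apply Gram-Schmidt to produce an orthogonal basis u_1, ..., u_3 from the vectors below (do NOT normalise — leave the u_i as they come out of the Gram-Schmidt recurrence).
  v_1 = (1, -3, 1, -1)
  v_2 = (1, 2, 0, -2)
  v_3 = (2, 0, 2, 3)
Orthogonal basis:
  u_1 = (1, -3, 1, -1)
  u_2 = (5/4, 5/4, 1/4, -9/4)
  u_3 = (82/33, 9/11, 67/33, 68/33)

Apply the Gram-Schmidt recurrence
  u_1 = v_1
  u_i = v_i − Σ_{j<i} ((v_i · u_j) / (u_j · u_j)) · u_j.

Step by step this gives:
  u_1 = (1, -3, 1, -1)
  u_2 = (5/4, 5/4, 1/4, -9/4)
  u_3 = (82/33, 9/11, 67/33, 68/33)

Orthogonality check:
  u_2 · u_1 = 0 (should be 0)
  u_3 · u_1 = 0 (should be 0)
  u_3 · u_2 = 0 (should be 0)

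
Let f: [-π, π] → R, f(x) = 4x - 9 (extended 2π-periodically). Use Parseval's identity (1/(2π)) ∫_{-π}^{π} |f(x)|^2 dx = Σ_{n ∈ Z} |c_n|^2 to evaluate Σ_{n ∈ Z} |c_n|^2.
Σ |c_n|^2 = 16π^2/3 + 81

Expand and integrate term by term over [-π, π]:
  ∫ (4x)^2 dx = 16·(2π^3/3); ∫ 2·4·(-9)·x dx = 0 (odd integrand); ∫ (-9)^2 dx = 81·2π.
So (1/(2π)) ∫_{-π}^{π} (4x - 9)^2 dx = 16π^2/3 + 81 = 16π^2/3 + 81.
Parseval ⇒ Σ |c_n|^2 = 16π^2/3 + 81.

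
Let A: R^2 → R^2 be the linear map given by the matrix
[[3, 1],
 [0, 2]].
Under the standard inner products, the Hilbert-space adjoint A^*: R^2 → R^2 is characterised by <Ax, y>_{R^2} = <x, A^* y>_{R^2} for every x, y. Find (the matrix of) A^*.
A^* = A^T =
[[3, 0],
 [1, 2]]

For real matrices with standard dot products, the defining identity <Ax, y> = <x, A^* y> gives (Ax)^T y = x^T (A^*) y, i.e. x^T A^T y = x^T (A^*) y. Since this holds for all x, y, we must have A^* = A^T. Therefore
A^* =
[[3, 0],
 [1, 2]].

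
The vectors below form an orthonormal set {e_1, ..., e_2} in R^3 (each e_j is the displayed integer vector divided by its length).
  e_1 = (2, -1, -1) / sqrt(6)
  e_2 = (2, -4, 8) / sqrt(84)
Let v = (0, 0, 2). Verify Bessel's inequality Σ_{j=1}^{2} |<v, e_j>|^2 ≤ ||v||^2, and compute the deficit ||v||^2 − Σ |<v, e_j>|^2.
Σ |<v, e_j>|^2 = 26/7; ||v||^2 = 4; deficit = 2/7

Write each e_j = u_j / sqrt(<u_j, u_j>) where u_j is the displayed integer vector. Then <v, e_j> = <v, u_j> / sqrt(<u_j, u_j>), so |<v, e_j>|^2 = <v, u_j>^2 / <u_j, u_j>.
Coefficients: <v, e_1> = -2/sqrt(6), <v, e_2> = 16/sqrt(84).
Square and sum: Σ |<v, e_j>|^2 = 26/7.
Compute ||v||^2 = v·v = 4.
Deficit = 4 − 26/7 = 2/7 ≥ 0, confirming Bessel's inequality. (The deficit equals ||v − Σ <v,e_j> e_j||^2, the squared distance from v to span{e_j}.)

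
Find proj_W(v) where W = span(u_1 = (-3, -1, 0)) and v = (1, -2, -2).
proj_W(v) = (3/10, 1/10, 0)

Set up U = [u_1 | ... | u_1] ∈ R^(3×1). The projector onto W = col(U) is P = U (U^T U)^(-1) U^T.
Compute U^T U =
  [10],
and U^T v = (-1).
Solve U^T U · c = U^T v for the coefficients: c = (-1/10). The projection is proj_W(v) = U c.
Check: (v - proj_W(v)) · u_1 = 0  (should be 0).
Result: proj_W(v) = (3/10, 1/10, 0).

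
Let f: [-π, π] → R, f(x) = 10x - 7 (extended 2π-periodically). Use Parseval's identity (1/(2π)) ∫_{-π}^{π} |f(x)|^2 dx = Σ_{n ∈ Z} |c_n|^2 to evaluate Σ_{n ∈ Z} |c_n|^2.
Σ |c_n|^2 = 100π^2/3 + 49

Expand and integrate term by term over [-π, π]:
  ∫ (10x)^2 dx = 100·(2π^3/3); ∫ 2·10·(-7)·x dx = 0 (odd integrand); ∫ (-7)^2 dx = 49·2π.
So (1/(2π)) ∫_{-π}^{π} (10x - 7)^2 dx = 100π^2/3 + 49 = 100π^2/3 + 49.
Parseval ⇒ Σ |c_n|^2 = 100π^2/3 + 49.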